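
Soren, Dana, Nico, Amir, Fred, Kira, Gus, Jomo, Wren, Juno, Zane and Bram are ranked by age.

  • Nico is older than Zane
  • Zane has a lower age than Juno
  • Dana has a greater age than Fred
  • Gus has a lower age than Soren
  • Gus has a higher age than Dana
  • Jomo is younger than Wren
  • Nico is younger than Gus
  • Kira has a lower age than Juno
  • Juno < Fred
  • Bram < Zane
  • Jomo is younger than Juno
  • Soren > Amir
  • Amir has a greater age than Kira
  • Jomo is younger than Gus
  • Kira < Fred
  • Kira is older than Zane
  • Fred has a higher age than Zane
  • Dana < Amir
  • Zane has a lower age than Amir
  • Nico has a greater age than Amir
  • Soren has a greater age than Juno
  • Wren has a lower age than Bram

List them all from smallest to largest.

Nothing is placed below Jomo, so it is least; from there Jomo < Wren; Wren < Bram; Bram < Zane; Zane < Kira; Kira < Juno; Juno < Fred; Fred < Dana; Dana < Amir; Amir < Nico; Nico < Gus; Gus < Soren, each given directly.

Jomo < Wren < Bram < Zane < Kira < Juno < Fred < Dana < Amir < Nico < Gus < Soren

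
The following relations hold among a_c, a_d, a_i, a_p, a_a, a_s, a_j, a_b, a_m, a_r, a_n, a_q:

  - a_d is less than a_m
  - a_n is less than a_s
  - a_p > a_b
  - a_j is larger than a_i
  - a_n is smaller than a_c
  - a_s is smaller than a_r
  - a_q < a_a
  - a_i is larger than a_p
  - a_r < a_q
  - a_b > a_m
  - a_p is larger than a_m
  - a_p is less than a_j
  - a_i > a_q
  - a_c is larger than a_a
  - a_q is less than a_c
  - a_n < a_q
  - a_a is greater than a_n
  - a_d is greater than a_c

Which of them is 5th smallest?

a_a

The consecutive relations fix a unique order: a_n < a_s < a_r < a_q < a_a < a_c < a_d < a_m < a_b < a_p < a_i < a_j.
The 5th smallest is a_a.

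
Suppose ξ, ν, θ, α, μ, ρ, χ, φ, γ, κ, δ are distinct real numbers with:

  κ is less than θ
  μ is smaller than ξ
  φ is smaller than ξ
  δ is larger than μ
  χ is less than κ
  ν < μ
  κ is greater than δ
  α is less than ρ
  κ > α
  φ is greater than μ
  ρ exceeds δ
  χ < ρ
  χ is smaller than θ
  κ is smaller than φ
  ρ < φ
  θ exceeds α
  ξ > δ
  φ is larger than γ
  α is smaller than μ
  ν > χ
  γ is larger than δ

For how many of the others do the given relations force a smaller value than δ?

The elements the relations force below δ are χ, ν, α, μ — no chain reaches any other.
That is 4.

4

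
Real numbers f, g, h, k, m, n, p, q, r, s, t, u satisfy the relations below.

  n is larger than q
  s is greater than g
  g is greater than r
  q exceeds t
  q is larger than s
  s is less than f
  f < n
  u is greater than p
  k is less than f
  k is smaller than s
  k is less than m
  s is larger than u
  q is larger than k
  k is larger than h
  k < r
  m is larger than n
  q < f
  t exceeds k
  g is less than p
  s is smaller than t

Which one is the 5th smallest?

p

The consecutive relations fix a unique order: h < k < r < g < p < u < s < t < q < f < n < m.
Counting 5 from the smallest end gives p.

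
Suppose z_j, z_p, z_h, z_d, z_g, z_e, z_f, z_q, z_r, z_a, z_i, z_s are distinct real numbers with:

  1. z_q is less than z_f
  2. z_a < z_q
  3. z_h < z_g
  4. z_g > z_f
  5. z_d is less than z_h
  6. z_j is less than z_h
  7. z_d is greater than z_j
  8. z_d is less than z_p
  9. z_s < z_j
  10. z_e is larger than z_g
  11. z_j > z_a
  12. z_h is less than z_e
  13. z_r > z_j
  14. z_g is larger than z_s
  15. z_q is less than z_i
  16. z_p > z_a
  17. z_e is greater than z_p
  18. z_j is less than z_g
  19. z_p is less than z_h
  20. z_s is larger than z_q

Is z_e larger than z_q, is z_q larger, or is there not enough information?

z_e

z_q < z_s and z_s < z_j give z_q < z_j.
Then z_j < z_d extends the chain to z_d.
With z_d < z_p: z_q < z_s < z_j < z_d < z_p.
Then z_p < z_h extends the chain to z_h.
With z_h < z_g: z_q < z_s < z_j < z_d < z_p < z_h < z_g.
Then z_g < z_e extends the chain to z_e.
So z_e is larger.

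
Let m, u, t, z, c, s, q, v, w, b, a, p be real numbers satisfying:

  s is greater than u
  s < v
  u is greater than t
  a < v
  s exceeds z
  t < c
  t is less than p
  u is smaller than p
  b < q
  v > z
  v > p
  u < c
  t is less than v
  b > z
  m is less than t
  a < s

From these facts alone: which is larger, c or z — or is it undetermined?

Following every chain through z: above z we get b, s, v, q.
c is not reached, and no chain runs the other way from c to z.
So the given relations leave the order of z and c undetermined.

undetermined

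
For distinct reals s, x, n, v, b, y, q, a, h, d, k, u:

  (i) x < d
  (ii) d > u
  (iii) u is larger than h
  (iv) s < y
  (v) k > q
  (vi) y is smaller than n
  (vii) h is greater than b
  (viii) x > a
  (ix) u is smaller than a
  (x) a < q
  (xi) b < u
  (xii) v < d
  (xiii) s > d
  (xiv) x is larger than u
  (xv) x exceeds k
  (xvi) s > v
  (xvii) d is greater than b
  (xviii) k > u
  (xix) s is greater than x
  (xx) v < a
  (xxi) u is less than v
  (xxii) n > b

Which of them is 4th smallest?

The consecutive relations fix a unique order: b < h < u < v < a < q < k < x < d < s < y < n.
Counting 4 from the smallest end gives v.

v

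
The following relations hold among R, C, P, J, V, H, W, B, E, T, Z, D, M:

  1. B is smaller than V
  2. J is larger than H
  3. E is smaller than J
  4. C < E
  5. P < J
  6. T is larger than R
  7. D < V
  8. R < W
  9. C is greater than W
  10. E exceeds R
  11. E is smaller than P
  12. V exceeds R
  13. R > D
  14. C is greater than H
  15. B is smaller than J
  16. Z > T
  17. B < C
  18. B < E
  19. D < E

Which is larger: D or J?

D < R and R < W give D < W.
Then W < C extends the chain to C.
Then C < E extends the chain to E.
Then E < P extends the chain to P.
Then P < J extends the chain to J.
So D < J; J is the larger of the two.

J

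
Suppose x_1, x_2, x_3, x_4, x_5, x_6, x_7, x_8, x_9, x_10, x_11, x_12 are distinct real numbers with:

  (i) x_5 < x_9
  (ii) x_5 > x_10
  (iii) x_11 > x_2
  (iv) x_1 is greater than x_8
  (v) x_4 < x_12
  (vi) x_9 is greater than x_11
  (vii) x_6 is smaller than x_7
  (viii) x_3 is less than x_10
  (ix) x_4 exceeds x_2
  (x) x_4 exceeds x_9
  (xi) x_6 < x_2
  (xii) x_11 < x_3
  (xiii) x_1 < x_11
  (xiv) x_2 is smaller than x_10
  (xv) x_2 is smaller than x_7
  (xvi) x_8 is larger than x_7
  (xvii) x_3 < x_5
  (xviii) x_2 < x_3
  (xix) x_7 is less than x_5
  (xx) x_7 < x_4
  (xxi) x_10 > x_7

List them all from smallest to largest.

The consecutive links are each given: x_6 < x_2; x_2 < x_7; x_7 < x_8; x_8 < x_1; x_1 < x_11; x_11 < x_3; x_3 < x_10; x_10 < x_5; x_5 < x_9; x_9 < x_4; x_4 < x_12.

x_6 < x_2 < x_7 < x_8 < x_1 < x_11 < x_3 < x_10 < x_5 < x_9 < x_4 < x_12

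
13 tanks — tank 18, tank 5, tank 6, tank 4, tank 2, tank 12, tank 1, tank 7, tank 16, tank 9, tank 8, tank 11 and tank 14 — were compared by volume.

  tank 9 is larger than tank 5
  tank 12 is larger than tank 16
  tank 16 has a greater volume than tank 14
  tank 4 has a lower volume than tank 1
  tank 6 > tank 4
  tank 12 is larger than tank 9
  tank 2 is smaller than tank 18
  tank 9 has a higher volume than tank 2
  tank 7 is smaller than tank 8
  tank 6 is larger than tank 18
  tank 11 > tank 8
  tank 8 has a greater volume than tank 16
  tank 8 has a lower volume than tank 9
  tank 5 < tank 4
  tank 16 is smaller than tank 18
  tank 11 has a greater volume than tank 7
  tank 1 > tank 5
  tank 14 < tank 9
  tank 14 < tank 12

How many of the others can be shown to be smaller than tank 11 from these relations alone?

4

Directly below tank 11: tank 7, tank 8.
One step further: tank 16 (3 so far).
One step further: tank 14 (4 so far).
No other element is forced below tank 11 by the given relations, so the count is 4.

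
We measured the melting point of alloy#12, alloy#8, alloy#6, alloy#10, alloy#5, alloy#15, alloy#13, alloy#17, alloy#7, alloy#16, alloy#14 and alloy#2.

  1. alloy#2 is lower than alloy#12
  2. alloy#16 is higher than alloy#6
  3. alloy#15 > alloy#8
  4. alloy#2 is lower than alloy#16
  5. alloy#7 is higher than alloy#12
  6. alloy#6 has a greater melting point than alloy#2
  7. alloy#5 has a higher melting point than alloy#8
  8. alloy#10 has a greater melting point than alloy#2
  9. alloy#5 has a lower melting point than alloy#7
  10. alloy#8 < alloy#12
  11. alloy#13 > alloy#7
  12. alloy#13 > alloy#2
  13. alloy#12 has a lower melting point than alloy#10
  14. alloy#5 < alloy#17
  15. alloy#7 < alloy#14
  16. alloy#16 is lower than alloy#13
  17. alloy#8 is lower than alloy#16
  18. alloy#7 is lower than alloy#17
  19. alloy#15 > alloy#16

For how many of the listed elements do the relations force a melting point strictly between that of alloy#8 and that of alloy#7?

Chaining upward from alloy#8 reaches: alloy#5, alloy#12, alloy#16, alloy#13, alloy#14, alloy#17, alloy#15, alloy#10.
Chaining downward from alloy#7 reaches: alloy#2, alloy#5, alloy#12.
Strictly between alloy#8 and alloy#7 are those in both lists: alloy#5, alloy#12 — 2 elements.

2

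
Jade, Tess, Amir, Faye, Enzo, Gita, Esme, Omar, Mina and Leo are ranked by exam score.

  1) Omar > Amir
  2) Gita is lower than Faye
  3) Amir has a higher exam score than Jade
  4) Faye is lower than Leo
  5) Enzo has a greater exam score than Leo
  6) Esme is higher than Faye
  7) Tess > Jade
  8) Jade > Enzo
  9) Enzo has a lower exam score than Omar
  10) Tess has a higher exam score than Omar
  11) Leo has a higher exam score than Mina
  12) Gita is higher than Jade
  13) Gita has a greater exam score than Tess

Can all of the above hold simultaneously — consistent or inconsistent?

inconsistent

Chaining the given relations yields Leo < Enzo < Jade < Amir < Omar < Tess < Gita < Faye, so Leo < Faye. But one relation states Faye < Leo. These cannot both hold.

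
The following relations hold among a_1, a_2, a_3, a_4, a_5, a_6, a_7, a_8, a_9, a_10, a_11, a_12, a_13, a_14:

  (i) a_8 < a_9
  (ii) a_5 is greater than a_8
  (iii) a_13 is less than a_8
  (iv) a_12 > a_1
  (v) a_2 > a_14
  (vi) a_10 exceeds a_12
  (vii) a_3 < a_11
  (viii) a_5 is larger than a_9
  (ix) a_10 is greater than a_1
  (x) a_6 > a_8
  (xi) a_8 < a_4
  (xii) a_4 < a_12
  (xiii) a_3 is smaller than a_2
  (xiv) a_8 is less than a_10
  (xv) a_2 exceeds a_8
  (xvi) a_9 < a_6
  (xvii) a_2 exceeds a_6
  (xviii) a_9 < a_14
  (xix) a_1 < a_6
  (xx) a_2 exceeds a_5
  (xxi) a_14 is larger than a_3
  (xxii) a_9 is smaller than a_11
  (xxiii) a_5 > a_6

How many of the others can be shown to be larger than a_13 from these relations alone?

10

Directly above a_13: a_8.
One step further: a_9, a_6, a_4, a_5, a_2, a_10 (7 so far).
One step further: a_11, a_14, a_12 (10 so far).
No other element is forced above a_13 by the given relations, so the count is 10.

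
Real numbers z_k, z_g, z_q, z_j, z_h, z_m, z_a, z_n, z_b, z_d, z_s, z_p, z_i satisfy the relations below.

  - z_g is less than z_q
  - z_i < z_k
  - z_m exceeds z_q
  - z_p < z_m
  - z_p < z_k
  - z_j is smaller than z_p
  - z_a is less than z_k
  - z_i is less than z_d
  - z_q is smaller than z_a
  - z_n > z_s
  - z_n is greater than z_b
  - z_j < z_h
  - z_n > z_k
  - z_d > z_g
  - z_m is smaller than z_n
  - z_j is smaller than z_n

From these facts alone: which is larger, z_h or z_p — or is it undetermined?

undetermined

Following every chain through z_h: below z_h we get z_j.
z_p is not reached, and no chain runs the other way from z_p to z_h.
So the given relations leave the order of z_h and z_p undetermined.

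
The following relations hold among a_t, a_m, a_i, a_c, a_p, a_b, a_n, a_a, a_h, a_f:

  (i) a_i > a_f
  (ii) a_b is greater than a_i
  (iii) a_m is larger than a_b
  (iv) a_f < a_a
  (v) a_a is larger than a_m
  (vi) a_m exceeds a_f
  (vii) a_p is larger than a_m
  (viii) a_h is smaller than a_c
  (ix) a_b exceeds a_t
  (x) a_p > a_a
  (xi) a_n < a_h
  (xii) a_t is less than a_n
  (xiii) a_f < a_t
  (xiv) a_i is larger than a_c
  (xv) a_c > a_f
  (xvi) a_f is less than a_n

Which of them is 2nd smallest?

a_t

The consecutive relations fix a unique order: a_f < a_t < a_n < a_h < a_c < a_i < a_b < a_m < a_a < a_p.
Counting 2 from the smallest end gives a_t.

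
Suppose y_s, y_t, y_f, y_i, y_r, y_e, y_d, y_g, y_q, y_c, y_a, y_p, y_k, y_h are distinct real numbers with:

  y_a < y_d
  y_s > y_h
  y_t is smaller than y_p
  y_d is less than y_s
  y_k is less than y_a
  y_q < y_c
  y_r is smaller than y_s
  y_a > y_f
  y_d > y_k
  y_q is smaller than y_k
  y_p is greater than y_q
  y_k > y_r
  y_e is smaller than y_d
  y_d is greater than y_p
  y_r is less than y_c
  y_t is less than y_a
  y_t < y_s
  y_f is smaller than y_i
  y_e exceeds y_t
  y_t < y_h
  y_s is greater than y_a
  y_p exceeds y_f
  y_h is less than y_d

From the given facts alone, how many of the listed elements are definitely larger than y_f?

5

The elements the relations force above y_f are y_p, y_a, y_d, y_i, y_s — no chain reaches any other.
That is 5.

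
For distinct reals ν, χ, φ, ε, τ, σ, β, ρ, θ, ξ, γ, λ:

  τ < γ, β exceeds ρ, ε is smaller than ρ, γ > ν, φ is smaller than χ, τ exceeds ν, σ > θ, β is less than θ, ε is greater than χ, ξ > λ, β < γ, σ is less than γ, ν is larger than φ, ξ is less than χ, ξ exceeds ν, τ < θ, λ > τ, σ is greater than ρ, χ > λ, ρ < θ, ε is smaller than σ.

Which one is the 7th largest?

Piecing the relations together gives one ordering: φ < ν < τ < λ < ξ < χ < ε < ρ < β < θ < σ < γ.
The 7th largest is χ.

χ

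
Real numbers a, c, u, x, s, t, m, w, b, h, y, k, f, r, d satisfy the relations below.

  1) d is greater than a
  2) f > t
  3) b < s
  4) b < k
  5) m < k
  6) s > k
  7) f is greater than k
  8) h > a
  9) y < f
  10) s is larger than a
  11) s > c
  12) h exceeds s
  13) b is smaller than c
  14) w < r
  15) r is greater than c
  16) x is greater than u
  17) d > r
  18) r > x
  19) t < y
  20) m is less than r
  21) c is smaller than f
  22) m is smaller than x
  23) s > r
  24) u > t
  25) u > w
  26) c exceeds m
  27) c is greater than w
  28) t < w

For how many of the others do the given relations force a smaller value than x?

4

Directly below x: m, u.
One step further: t, w (4 so far).
No other element is forced below x by the given relations, so the count is 4.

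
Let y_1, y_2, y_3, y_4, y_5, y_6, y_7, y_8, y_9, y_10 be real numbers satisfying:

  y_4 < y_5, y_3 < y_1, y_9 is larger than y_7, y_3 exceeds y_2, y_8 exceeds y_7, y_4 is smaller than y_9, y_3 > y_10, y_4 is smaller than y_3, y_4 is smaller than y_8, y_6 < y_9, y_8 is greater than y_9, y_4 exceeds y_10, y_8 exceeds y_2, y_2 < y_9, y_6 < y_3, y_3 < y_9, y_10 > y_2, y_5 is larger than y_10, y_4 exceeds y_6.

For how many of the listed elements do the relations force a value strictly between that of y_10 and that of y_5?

1

Chaining upward from y_10 reaches: y_4, y_3, y_1, y_9, y_8.
Chaining downward from y_5 reaches: y_2, y_6, y_4.
Strictly between y_10 and y_5 are those in both lists: y_4 — 1 element.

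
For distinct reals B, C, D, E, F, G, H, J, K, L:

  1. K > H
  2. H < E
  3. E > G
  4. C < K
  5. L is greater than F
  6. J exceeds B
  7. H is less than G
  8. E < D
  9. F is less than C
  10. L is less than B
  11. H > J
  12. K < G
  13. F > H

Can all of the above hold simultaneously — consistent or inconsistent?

Chaining the given relations yields L < B < J < H < F, so L < F. But one relation states F < L. These cannot both hold.

inconsistent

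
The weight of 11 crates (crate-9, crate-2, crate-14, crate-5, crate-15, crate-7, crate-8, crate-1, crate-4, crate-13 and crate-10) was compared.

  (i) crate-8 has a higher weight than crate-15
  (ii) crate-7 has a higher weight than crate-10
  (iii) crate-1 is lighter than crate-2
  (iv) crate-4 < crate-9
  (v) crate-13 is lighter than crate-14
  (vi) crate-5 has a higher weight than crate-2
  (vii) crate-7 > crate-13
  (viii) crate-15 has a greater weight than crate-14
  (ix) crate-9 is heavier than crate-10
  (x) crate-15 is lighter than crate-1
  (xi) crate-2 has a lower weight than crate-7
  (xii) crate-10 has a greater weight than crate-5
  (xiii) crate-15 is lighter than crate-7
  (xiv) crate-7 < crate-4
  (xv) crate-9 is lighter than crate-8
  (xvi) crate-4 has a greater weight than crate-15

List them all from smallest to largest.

crate-13 < crate-14 < crate-15 < crate-1 < crate-2 < crate-5 < crate-10 < crate-7 < crate-4 < crate-9 < crate-8

Nothing is placed below crate-13, so it is least; from there crate-13 < crate-14; crate-14 < crate-15; crate-15 < crate-1; crate-1 < crate-2; crate-2 < crate-5; crate-5 < crate-10; crate-10 < crate-7; crate-7 < crate-4; crate-4 < crate-9; crate-9 < crate-8, each given directly.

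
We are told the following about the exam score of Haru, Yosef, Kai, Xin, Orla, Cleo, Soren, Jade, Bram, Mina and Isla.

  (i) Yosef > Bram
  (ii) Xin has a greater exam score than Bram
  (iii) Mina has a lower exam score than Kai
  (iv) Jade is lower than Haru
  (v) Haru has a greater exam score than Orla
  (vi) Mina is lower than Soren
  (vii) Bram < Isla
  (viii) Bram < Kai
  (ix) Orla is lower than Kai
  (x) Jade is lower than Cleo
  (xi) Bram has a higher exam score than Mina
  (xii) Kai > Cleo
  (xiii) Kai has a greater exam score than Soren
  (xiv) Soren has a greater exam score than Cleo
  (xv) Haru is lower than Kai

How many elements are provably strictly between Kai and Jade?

The relations place Jade below Kai. An element lies strictly between them when it is forced above Jade and also forced below Kai.
Above Jade: {Haru, Cleo, Soren}. Below Kai: {Orla, Haru, Cleo, Mina, Bram, Soren}.
Intersection: {Haru, Cleo, Soren} — 3.

3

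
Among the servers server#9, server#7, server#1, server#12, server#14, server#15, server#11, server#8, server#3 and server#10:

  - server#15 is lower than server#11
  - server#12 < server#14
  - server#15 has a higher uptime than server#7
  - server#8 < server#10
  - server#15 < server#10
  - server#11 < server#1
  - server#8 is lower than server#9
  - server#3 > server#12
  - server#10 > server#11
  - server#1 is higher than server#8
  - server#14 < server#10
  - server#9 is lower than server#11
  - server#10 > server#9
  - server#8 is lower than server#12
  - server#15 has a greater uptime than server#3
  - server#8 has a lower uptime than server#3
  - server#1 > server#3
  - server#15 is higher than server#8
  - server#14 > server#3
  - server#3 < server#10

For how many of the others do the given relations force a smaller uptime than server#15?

4

Directly below server#15: server#8, server#7, server#3.
One step further: server#12 (4 so far).
No other element is forced below server#15 by the given relations, so the count is 4.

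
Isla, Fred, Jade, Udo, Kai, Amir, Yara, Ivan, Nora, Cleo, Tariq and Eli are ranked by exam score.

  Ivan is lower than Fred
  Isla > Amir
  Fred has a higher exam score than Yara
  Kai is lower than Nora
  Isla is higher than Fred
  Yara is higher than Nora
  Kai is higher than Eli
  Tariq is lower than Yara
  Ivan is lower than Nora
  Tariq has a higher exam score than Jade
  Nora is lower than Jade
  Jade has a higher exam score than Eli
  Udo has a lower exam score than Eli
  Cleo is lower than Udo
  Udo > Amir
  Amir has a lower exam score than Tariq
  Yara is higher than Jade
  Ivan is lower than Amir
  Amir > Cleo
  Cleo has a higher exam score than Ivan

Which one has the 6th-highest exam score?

Nora

Piecing the relations together gives one ordering: Ivan < Cleo < Amir < Udo < Eli < Kai < Nora < Jade < Tariq < Yara < Fred < Isla.
The 6th largest is Nora.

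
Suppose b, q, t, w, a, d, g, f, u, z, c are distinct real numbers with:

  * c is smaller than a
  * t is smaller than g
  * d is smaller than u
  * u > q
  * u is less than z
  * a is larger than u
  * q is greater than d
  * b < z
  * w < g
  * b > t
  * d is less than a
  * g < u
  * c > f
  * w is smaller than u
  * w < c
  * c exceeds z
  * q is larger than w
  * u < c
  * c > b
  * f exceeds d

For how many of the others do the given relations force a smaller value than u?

5

From u the given relations immediately reach d, w, q, g.
From those, t — 5 in total.
No other element is forced below u by the given relations, so the count is 5.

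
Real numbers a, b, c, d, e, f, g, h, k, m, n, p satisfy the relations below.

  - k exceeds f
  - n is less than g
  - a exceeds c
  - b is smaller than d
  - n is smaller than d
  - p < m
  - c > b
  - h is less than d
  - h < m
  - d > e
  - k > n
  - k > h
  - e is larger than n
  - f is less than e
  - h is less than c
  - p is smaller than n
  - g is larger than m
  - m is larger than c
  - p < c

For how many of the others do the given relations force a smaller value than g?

6

Directly below g: n, m.
One step further: p, h, c (5 so far).
One step further: b (6 so far).
Nothing else is reachable below g; 6 in all.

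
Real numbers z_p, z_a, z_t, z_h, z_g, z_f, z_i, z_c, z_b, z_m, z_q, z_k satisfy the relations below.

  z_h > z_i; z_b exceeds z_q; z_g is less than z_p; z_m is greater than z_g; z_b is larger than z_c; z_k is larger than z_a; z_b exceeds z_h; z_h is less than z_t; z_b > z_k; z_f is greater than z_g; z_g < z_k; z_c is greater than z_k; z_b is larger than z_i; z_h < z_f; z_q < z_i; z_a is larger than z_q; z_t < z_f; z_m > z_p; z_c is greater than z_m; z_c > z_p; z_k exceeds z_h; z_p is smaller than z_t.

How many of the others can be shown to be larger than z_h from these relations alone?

From z_h the given relations immediately reach z_t, z_k, z_f, z_b.
From those, z_c — 5 in total.
No other element is forced above z_h by the given relations, so the count is 5.

5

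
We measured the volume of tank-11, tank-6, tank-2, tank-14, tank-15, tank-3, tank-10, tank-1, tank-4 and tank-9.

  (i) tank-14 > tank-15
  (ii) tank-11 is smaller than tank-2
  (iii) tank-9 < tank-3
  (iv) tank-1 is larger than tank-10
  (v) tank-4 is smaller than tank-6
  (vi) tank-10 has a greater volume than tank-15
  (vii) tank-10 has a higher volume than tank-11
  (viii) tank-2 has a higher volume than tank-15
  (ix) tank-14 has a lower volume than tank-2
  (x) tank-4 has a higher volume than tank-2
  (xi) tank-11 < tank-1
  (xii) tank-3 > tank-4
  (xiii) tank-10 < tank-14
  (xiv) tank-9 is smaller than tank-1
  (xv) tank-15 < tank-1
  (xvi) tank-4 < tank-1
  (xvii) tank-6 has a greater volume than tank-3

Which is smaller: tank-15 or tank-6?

tank-15

Following the relations from tank-15: tank-15 < tank-10 < tank-14 < tank-2 < tank-4 < tank-3 < tank-6.
So tank-15 < tank-6; tank-15 is the smaller of the two.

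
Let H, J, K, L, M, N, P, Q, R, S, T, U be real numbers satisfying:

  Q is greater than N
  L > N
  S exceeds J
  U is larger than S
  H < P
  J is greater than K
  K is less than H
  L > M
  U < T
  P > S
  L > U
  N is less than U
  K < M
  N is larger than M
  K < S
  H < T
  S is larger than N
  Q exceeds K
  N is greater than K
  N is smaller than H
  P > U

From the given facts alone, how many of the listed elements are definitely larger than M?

From M the given relations immediately reach N, L.
From those, S, U, H, Q — 6 in total.
From those, T, P — 8 in total.
Nothing else is reachable above M; 8 in all.

8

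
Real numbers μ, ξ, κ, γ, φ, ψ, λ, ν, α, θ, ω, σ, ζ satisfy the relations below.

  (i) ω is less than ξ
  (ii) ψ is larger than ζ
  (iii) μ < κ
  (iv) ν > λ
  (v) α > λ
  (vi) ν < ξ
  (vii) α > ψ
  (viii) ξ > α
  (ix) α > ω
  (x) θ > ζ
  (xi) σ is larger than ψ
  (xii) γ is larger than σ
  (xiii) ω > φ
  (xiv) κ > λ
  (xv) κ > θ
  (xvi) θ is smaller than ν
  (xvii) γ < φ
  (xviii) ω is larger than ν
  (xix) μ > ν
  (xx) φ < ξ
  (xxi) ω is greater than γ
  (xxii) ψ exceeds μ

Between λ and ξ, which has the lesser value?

λ

λ < ν and ν < μ give λ < μ.
With μ < ψ: λ < ν < μ < ψ.
Then ψ < σ extends the chain to σ.
Then σ < γ extends the chain to γ.
Then γ < φ extends the chain to φ.
With φ < ω: λ < ν < μ < ψ < σ < γ < φ < ω.
Then ω < α extends the chain to α.
With α < ξ: λ < ν < μ < ψ < σ < γ < φ < ω < α < ξ.
So λ < ξ; λ is the smaller of the two.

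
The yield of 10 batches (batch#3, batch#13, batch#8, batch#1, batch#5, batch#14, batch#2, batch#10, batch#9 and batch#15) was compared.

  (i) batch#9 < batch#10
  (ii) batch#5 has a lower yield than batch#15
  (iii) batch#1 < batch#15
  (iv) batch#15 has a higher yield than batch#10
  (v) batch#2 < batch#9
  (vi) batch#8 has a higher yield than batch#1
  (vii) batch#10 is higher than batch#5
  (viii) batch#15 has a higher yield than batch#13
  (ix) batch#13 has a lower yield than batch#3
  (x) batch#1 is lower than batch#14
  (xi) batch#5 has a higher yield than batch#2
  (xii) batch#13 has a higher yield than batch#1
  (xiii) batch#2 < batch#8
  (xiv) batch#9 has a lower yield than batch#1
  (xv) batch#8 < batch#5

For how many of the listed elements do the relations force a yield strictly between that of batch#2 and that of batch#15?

6

Chaining upward from batch#2 reaches: batch#9, batch#1, batch#8, batch#5, batch#13, batch#14, batch#10, batch#3.
Chaining downward from batch#15 reaches: batch#9, batch#1, batch#8, batch#5, batch#13, batch#10.
Strictly between batch#2 and batch#15 are those in both lists: batch#9, batch#1, batch#8, batch#5, batch#13, batch#10 — 6 elements.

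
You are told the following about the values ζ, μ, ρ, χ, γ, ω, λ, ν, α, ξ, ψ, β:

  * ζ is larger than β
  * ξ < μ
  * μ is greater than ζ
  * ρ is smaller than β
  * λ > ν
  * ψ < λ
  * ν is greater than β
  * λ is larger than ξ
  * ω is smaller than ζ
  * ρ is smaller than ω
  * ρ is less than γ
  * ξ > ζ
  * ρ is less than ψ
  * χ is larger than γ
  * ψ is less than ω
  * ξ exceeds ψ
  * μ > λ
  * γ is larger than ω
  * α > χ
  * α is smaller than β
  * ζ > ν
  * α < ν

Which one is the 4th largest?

ζ

The consecutive relations fix a unique order: ρ < ψ < ω < γ < χ < α < β < ν < ζ < ξ < λ < μ.
The 4th largest is ζ.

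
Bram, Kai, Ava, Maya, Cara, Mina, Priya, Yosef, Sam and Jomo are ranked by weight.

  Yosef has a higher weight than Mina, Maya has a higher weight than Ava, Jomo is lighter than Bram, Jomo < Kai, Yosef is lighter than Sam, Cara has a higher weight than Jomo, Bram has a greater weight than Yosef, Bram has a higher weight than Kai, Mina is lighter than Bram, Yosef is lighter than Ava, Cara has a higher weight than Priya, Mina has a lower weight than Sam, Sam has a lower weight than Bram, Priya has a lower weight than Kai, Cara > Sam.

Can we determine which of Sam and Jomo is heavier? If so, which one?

undetermined

Following every chain through Jomo: above Jomo we get Kai, Cara, Bram.
Sam is not reached, and no chain runs the other way from Sam to Jomo.
So the given relations leave the order of Jomo and Sam undetermined.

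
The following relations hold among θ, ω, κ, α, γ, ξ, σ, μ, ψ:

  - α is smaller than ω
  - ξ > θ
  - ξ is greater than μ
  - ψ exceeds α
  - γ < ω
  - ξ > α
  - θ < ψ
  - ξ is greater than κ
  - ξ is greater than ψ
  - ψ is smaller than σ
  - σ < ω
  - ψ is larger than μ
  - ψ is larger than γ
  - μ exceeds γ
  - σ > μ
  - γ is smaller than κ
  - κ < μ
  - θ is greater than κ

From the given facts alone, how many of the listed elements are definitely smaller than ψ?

From ψ the given relations immediately reach α, γ, μ, θ.
From those, κ — 5 in total.
No other element is forced below ψ by the given relations, so the count is 5.

5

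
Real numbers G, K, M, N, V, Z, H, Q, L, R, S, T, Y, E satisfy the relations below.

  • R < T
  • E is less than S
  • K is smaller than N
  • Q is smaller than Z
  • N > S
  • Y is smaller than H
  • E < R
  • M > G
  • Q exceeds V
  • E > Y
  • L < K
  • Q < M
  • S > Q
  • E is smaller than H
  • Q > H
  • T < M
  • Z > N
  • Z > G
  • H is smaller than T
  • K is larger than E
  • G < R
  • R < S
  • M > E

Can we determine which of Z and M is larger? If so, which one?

Following every chain through M: below M we get Y, G, E, R, V, H, Q, T.
Z is not reached, and no chain runs the other way from Z to M.
So the given relations leave the order of M and Z undetermined.

undetermined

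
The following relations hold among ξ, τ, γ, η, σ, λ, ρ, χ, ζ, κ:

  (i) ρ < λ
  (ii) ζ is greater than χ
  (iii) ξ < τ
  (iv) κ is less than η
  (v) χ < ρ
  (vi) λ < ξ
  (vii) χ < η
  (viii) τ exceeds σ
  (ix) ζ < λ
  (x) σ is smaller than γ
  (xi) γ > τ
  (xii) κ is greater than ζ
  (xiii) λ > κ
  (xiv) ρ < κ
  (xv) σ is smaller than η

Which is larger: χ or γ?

γ

χ < ρ and ρ < κ give χ < κ.
Then κ < λ extends the chain to λ.
With λ < ξ: χ < ρ < κ < λ < ξ.
Then ξ < τ extends the chain to τ.
With τ < γ: χ < ρ < κ < λ < ξ < τ < γ.
So χ < γ; γ is the larger of the two.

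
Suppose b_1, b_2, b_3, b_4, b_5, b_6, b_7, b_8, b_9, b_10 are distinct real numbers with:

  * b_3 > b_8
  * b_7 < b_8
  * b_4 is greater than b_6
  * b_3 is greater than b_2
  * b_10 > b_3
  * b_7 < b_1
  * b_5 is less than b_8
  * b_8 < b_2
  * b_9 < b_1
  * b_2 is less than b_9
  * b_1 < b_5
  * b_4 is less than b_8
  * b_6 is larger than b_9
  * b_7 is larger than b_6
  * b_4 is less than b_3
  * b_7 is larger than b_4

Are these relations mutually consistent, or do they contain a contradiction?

We have b_8 < b_2 stated directly, yet also b_2 < b_9 < b_6 < b_4 < b_7 < b_1 < b_5 < b_8 by chaining the others — so b_2 < b_8. Contradiction.

inconsistent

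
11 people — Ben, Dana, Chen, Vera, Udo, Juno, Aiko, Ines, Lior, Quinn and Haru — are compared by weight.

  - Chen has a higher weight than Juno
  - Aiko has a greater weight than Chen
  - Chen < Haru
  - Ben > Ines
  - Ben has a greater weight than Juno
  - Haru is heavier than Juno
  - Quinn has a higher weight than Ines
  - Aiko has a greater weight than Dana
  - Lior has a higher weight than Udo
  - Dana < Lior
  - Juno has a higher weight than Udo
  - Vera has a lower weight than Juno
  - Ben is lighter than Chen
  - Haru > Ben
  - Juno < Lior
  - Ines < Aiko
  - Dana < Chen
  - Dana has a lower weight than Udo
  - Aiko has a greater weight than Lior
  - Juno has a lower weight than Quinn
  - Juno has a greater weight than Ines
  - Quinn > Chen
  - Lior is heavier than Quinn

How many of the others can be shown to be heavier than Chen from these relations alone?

4

Directly above Chen: Quinn, Haru, Aiko.
One step further: Lior (4 so far).
No other element is forced above Chen by the given relations, so the count is 4.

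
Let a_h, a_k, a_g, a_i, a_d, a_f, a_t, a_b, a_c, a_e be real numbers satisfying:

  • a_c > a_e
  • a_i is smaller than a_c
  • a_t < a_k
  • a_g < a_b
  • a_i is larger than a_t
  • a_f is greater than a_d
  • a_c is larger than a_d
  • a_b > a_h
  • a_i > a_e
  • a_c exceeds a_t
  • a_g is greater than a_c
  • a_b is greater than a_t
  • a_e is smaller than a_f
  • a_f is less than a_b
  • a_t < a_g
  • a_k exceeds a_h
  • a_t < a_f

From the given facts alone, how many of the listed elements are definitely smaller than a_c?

4

Directly below a_c: a_e, a_d, a_t, a_i.
No other element is forced below a_c by the given relations, so the count is 4.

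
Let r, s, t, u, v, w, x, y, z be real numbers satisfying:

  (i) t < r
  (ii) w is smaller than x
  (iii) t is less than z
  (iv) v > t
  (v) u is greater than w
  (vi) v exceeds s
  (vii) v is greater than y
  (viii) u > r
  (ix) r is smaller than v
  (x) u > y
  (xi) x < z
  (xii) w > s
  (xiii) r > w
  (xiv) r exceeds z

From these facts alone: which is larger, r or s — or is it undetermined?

s < w and w < x give s < x.
With x < z: s < w < x < z.
Then z < r extends the chain to r.
So r is larger.

r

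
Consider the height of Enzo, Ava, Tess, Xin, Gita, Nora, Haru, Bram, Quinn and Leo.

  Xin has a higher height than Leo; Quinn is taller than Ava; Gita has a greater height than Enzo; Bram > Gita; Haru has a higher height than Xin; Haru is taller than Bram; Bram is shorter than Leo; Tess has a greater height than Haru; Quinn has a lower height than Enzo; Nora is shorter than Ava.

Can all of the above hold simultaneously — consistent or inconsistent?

Every relation is compatible with Nora < Ava < Quinn < Enzo < Gita < Bram < Leo < Xin < Haru < Tess; the set is consistent.

consistent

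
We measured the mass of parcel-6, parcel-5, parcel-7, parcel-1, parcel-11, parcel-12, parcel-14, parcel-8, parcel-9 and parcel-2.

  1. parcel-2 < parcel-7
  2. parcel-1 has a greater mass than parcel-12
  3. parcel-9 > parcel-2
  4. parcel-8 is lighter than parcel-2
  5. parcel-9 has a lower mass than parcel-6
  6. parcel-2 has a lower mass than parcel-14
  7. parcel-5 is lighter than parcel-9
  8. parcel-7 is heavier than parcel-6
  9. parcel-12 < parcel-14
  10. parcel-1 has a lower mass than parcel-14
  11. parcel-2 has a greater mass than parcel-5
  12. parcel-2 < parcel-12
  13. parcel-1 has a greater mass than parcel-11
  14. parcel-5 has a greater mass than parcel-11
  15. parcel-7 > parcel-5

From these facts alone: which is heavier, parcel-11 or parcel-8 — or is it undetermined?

undetermined

Following every chain through parcel-11: above parcel-11 we get parcel-5, parcel-2, parcel-12, parcel-9, parcel-6, parcel-1, parcel-7, parcel-14.
parcel-8 is not reached, and no chain runs the other way from parcel-8 to parcel-11.
So the given relations leave the order of parcel-11 and parcel-8 undetermined.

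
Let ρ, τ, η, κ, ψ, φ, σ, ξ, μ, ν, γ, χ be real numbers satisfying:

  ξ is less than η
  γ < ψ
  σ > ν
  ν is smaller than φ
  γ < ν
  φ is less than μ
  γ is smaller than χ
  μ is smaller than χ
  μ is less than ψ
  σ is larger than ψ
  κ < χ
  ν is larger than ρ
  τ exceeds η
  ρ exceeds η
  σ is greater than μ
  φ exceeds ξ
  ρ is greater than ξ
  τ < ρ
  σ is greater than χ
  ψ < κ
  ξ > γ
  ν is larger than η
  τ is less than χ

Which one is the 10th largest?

η

Chaining the given pairs: γ < ξ < η < τ < ρ < ν < φ < μ < ψ < κ < χ < σ.
Counting 10 from the largest end gives η.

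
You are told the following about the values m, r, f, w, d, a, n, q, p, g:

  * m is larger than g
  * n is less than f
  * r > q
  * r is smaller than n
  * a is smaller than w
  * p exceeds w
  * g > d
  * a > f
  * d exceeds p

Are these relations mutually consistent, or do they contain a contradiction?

consistent

Every relation is compatible with q < r < n < f < a < w < p < d < g < m; the set is consistent.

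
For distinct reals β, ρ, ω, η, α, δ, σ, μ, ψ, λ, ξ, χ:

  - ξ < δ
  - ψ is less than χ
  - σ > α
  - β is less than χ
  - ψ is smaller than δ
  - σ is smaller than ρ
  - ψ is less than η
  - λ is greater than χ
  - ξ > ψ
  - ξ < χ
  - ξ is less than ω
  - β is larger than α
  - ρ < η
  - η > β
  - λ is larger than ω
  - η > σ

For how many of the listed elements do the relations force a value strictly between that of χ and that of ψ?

1

The relations place ψ below χ. An element lies strictly between them when it is forced above ψ and also forced below χ.
Above ψ: {ξ, η, δ, ω, λ}. Below χ: {α, ξ, β}.
Intersection: {ξ} — 1.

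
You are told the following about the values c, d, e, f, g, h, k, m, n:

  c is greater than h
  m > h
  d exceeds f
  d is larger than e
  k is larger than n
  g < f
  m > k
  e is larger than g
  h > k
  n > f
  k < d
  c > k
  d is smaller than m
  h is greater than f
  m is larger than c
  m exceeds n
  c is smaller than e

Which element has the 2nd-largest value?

Piecing the relations together gives one ordering: g < f < n < k < h < c < e < d < m.
Counting 2 from the largest end gives d.

d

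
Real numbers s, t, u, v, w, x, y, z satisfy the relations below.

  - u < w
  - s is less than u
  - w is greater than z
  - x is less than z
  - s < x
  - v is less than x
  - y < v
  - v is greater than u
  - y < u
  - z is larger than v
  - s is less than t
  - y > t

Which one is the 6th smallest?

The consecutive relations fix a unique order: s < t < y < u < v < x < z < w.
The 6th smallest is x.

x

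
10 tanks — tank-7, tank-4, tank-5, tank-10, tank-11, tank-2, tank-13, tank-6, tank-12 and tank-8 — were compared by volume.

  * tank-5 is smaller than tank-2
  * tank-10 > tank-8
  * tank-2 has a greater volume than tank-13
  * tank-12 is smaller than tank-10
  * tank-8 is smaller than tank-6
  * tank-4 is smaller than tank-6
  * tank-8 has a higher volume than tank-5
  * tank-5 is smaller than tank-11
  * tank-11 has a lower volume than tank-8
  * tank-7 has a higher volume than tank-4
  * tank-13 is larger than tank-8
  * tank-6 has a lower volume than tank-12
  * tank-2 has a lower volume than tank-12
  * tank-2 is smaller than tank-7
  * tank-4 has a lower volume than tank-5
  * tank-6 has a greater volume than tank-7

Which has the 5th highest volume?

tank-2

The consecutive relations fix a unique order: tank-4 < tank-5 < tank-11 < tank-8 < tank-13 < tank-2 < tank-7 < tank-6 < tank-12 < tank-10.
Counting 5 from the largest end gives tank-2.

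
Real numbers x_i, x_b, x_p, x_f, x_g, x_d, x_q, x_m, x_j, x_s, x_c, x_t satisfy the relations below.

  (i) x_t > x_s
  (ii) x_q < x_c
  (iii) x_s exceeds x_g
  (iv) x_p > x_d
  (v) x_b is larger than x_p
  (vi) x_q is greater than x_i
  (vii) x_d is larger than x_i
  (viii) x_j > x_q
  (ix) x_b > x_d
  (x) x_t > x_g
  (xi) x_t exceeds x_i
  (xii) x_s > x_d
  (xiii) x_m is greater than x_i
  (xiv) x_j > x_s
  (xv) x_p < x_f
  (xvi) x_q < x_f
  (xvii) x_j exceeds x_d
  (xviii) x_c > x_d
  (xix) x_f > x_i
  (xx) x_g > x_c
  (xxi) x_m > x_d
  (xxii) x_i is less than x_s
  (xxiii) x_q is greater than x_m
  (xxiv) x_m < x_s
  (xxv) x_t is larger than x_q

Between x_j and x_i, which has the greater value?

x_i < x_d and x_d < x_m give x_i < x_m.
With x_m < x_q: x_i < x_d < x_m < x_q.
Then x_q < x_c extends the chain to x_c.
With x_c < x_g: x_i < x_d < x_m < x_q < x_c < x_g.
Then x_g < x_s extends the chain to x_s.
With x_s < x_j: x_i < x_d < x_m < x_q < x_c < x_g < x_s < x_j.
So x_i < x_j; x_j is the larger of the two.

x_j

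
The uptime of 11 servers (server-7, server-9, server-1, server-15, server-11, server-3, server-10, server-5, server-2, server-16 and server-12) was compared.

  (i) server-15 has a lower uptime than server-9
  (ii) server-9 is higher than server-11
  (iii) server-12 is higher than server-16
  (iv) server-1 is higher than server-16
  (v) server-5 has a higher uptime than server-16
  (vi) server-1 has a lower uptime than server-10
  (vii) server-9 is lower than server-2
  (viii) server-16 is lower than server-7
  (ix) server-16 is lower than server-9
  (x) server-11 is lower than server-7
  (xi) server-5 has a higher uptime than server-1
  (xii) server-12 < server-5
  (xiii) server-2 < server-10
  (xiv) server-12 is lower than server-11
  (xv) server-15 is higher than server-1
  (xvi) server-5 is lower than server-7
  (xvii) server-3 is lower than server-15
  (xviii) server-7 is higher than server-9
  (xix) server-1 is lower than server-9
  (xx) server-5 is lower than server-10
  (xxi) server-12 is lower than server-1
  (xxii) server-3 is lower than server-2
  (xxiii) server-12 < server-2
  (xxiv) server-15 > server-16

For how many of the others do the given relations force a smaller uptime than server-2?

7

From server-2 the given relations immediately reach server-12, server-3, server-9.
From those, server-16, server-1, server-15, server-11 — 7 in total.
No other element is forced below server-2 by the given relations, so the count is 7.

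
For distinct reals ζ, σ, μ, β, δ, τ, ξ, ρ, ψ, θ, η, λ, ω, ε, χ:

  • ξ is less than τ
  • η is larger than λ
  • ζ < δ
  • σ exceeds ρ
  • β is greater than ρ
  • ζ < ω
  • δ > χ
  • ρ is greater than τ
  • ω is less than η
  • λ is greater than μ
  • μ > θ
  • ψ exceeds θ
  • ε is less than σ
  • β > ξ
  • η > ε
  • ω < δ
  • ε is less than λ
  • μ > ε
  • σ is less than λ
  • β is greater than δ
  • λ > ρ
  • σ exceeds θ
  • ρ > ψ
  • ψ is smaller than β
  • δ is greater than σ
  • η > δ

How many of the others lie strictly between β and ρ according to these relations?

The relations place ρ below β. An element lies strictly between them when it is forced above ρ and also forced below β.
Above ρ: {σ, λ, δ, η}. Below β: {χ, ξ, θ, ψ, ζ, τ, ε, σ, ω, δ}.
Intersection: {σ, δ} — 2.

2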